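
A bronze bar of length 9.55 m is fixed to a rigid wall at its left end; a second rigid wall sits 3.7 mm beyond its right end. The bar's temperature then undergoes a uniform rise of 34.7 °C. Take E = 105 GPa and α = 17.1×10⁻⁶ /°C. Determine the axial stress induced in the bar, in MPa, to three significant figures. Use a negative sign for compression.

-21.6 MPa

Free thermal expansion αLΔT = 17.1e-6 · 9550 · 34.7 = 5.667 mm.
The walls engage after the gap closes; constrained expansion = 5.667 − 3.7 = 1.967 mm.
The walls impose strain ε = −(1.967)/9550 = -2.0594e-04; σ = Eε = 105000 · -2.0594e-04 = -21.62 MPa.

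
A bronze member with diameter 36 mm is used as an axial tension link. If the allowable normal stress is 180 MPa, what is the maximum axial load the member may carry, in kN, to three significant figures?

183 kN

A = 1018 mm².
P_max = σ_allow · A = 180 · 1018 = 183200 N = 183.2 kN.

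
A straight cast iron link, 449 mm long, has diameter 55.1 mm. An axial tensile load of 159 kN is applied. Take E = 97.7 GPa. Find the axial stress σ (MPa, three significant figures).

66.7 MPa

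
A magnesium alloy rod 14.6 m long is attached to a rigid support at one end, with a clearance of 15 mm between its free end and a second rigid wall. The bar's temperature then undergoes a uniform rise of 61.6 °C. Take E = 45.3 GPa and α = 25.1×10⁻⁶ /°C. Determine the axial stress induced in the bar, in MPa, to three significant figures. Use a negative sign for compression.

-23.5 MPa

Free thermal expansion αLΔT = 25.1e-6 · 14600 · 61.6 = 22.57 mm.
The walls engage after the gap closes; constrained expansion = 22.57 − 15 = 7.574 mm.
The walls impose strain ε = −(7.574)/14600 = -5.1876e-04; σ = Eε = 45300 · -5.1876e-04 = -23.5 MPa.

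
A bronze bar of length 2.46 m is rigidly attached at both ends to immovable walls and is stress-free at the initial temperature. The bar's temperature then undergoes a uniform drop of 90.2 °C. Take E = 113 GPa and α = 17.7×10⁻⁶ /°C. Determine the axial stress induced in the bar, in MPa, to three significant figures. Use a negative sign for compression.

180 MPa

Free thermal expansion αLΔT = 17.7e-6 · 2460 · -90.2 = -3.927 mm.
The walls impose strain ε = −(-3.927)/2460 = 1.5965e-03; σ = Eε = 113000 · 1.5965e-03 = 180.4 MPa.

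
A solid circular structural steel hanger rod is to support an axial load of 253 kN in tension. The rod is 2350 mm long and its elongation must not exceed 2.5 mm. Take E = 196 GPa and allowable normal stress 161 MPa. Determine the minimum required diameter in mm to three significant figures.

44.7 mm

Required area A ≥ P/σ_allow = 253000/161 = 1571 mm².
For a solid circular section, d ≥ √(4A/π) = 44.73 mm.
Elongation limit: A ≥ PL/(Eδ_allow) = 253000·2350/(196000·2.5) = 1213 mm² ⇒ d ≥ 39.31 mm.
The stress limit governs.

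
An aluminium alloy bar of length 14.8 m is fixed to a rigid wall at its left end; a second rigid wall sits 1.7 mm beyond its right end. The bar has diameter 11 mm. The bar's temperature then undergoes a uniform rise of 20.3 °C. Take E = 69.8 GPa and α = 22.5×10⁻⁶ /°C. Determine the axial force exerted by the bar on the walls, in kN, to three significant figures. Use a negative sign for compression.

-2.27 kN

Free thermal expansion αLΔT = 22.5e-6 · 14800 · 20.3 = 6.76 mm.
The walls engage after the gap closes; constrained expansion = 6.76 − 1.7 = 5.06 mm.
The walls impose strain ε = −(5.06)/14800 = -3.4189e-04; σ = Eε = 69800 · -3.4189e-04 = -23.86 MPa.
Wall reaction R = σ·A = -23.86·95.03 = -2268 N = -2.268 kN.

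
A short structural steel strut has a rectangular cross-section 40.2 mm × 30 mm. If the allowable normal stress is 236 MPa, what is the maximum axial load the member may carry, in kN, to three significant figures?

A = 1206 mm².
P_max = σ_allow · A = 236 · 1206 = 284600 N = 284.6 kN.

285 kN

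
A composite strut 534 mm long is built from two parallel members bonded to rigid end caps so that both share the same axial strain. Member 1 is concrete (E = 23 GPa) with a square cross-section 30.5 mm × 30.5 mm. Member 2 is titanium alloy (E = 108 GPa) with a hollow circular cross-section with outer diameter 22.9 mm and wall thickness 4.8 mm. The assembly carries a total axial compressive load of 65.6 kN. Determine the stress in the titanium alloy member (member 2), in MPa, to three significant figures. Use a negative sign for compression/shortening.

A_1 = 930.2 mm².
A_2 = 272.9 mm².
Equal strain + equilibrium ⇒ each member carries load in proportion to AE: A₁E₁ = 21400000 N, A₂E₂ = 29480000 N, ΣAE = 50870000 N.
σ₂ = P·E₂/ΣAE = -65600·108000/50870000 = -139.3 MPa.

-139 MPa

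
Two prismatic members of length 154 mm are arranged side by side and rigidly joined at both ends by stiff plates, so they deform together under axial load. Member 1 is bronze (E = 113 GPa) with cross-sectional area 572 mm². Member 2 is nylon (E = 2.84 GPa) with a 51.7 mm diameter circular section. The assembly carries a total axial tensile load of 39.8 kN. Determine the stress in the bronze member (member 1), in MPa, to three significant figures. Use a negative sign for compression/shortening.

A_2 = 2099 mm².
Equal strain + equilibrium ⇒ each member carries load in proportion to AE: A₁E₁ = 64640000 N, A₂E₂ = 5962000 N, ΣAE = 70600000 N.
σ₁ = P·E₁/ΣAE = 39800·113000/70600000 = 63.7 MPa.

63.7 MPa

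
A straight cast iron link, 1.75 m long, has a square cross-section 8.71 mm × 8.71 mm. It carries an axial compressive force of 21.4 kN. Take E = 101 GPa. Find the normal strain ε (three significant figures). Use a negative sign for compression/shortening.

-0.00279

A = 75.86 mm².
σ = N/A = -282.1 MPa; ε = σ/E = -282.1/101000 = -2.793e-03.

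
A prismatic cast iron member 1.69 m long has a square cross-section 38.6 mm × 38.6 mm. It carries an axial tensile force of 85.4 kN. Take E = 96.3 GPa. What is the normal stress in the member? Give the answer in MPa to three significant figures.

A = 1490 mm².
σ = N/A = 85400/1490 = 57.32 MPa.

57.3 MPa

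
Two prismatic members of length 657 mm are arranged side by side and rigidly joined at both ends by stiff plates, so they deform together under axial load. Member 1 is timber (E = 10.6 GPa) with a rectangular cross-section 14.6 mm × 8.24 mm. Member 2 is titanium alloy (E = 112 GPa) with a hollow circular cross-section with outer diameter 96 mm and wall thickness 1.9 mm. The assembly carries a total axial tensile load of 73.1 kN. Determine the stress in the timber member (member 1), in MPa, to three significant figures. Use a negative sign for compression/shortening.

12.1 MPa

A_1 = 120.3 mm².
A_2 = 561.7 mm².
Equal strain + equilibrium ⇒ each member carries load in proportion to AE: A₁E₁ = 1275000 N, A₂E₂ = 62910000 N, ΣAE = 64180000 N.
σ₁ = P·E₁/ΣAE = 73100·10600/64180000 = 12.07 MPa.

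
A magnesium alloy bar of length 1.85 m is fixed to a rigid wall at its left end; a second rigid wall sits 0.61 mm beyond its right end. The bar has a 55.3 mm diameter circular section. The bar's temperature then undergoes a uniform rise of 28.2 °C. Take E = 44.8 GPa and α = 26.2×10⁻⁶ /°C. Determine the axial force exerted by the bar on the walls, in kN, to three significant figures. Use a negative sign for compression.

Free thermal expansion αLΔT = 26.2e-6 · 1850 · 28.2 = 1.367 mm.
The walls engage after the gap closes; constrained expansion = 1.367 − 0.61 = 0.7569 mm.
The walls impose strain ε = −(0.7569)/1850 = -4.0911e-04; σ = Eε = 44800 · -4.0911e-04 = -18.33 MPa.
Wall reaction R = σ·A = -18.33·2402 = -44020 N = -44.02 kN.

-44.0 kN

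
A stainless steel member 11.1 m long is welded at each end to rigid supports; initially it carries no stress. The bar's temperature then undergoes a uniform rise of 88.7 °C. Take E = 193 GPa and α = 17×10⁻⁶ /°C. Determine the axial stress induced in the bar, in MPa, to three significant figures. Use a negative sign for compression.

-291 MPa

Free thermal expansion αLΔT = 17e-6 · 11100 · 88.7 = 16.74 mm.
The walls impose strain ε = −(16.74)/11100 = -1.5079e-03; σ = Eε = 193000 · -1.5079e-03 = -291 MPa.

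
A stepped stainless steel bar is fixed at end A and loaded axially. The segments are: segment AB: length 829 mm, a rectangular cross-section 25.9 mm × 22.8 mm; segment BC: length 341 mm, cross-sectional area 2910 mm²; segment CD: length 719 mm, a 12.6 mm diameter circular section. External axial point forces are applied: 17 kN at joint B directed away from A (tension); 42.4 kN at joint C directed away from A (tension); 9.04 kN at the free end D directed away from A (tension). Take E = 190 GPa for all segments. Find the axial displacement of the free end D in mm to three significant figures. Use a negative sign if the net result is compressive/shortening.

0.812 mm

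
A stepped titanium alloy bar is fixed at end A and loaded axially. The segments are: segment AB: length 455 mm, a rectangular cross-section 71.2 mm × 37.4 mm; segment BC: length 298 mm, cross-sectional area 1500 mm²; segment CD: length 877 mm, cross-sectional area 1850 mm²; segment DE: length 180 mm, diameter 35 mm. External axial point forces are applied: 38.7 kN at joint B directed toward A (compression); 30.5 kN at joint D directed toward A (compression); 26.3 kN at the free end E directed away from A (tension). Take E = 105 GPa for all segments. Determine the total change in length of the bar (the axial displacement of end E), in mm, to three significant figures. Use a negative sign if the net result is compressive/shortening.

Internal axial forces (sectioning from the free end, tension +): N_DE = 26.3 kN, N_CD = -4.2 kN, N_BC = -4.2 kN, N_AB = -42.9 kN.
A_AB = 2663 mm².
A_DE = 962.1 mm².
δ_AB = -42900·455/(2663·105000) = -0.06981 mm
δ_BC = -4200·298/(1500·105000) = -0.007947 mm
δ_CD = -4200·877/(1850·105000) = -0.01896 mm
δ_DE = 26300·180/(962.1·105000) = 0.04686 mm
δ = Σδ_i = -0.04986 mm.

-0.0499 mm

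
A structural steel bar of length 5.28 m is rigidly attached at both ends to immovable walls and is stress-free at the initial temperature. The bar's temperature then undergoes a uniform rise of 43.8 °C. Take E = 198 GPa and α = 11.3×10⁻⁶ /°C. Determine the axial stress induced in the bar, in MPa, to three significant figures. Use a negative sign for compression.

-98.0 MPa

Free thermal expansion αLΔT = 11.3e-6 · 5280 · 43.8 = 2.613 mm.
The walls impose strain ε = −(2.613)/5280 = -4.9494e-04; σ = Eε = 198000 · -4.9494e-04 = -98 MPa.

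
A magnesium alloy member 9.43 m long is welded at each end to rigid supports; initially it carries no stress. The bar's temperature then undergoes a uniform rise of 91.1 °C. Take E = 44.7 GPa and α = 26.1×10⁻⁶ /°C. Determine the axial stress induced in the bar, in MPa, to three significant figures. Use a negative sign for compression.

-106 MPa

Free thermal expansion αLΔT = 26.1e-6 · 9430 · 91.1 = 22.42 mm.
The walls impose strain ε = −(22.42)/9430 = -2.3777e-03; σ = Eε = 44700 · -2.3777e-03 = -106.3 MPa.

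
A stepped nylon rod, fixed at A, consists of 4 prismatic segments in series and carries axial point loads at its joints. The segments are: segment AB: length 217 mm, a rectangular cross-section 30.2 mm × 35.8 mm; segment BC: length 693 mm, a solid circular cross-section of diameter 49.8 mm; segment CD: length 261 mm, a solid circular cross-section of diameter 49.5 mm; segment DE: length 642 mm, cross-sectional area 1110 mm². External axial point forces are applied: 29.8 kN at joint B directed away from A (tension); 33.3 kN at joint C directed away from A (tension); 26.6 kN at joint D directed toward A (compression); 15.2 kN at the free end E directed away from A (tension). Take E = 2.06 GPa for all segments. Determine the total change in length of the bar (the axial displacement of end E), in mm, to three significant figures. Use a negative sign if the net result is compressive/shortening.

12.3 mm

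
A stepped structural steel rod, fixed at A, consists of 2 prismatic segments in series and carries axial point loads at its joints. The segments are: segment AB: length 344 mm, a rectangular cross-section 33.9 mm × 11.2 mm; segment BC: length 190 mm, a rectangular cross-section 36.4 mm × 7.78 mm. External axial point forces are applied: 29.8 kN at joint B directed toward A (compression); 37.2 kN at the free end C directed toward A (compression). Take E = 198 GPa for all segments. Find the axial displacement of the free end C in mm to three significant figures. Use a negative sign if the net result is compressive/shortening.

Internal axial forces (sectioning from the free end, tension +): N_BC = -37.2 kN, N_AB = -67 kN.
A_AB = 379.7 mm².
A_BC = 283.2 mm².
δ_AB = -67000·344/(379.7·198000) = -0.3066 mm
δ_BC = -37200·190/(283.2·198000) = -0.1261 mm
δ = Σδ_i = -0.4326 mm.

-0.433 mm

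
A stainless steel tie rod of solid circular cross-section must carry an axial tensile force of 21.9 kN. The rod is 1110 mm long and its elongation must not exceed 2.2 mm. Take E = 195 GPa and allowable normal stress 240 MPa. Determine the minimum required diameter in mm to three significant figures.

Required area A ≥ P/σ_allow = 21900/240 = 91.25 mm².
For a solid circular section, d ≥ √(4A/π) = 10.78 mm.
Elongation limit: A ≥ PL/(Eδ_allow) = 21900·1110/(195000·2.2) = 56.66 mm² ⇒ d ≥ 8.494 mm.
The stress limit governs.

10.8 mm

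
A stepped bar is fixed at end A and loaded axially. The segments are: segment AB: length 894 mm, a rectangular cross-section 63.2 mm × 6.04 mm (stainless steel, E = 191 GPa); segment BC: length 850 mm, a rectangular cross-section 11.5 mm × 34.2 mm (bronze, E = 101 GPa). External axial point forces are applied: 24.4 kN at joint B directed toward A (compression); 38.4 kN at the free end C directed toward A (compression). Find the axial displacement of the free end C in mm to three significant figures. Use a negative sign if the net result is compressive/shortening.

Internal axial forces (sectioning from the free end, tension +): N_BC = -38.4 kN, N_AB = -62.8 kN.
A_AB = 381.7 mm².
A_BC = 393.3 mm².
δ_AB = -62800·894/(381.7·191000) = -0.77 mm
δ_BC = -38400·850/(393.3·101000) = -0.8217 mm
δ = Σδ_i = -1.592 mm.

-1.59 mm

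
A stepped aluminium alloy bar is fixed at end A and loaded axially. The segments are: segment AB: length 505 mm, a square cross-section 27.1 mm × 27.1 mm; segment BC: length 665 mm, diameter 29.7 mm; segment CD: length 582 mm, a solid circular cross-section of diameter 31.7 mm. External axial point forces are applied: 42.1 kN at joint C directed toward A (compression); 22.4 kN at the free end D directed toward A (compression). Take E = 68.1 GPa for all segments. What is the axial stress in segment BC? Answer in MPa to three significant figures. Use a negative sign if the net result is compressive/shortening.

Internal axial forces (sectioning from the free end, tension +): N_CD = -22.4 kN, N_BC = -64.5 kN, N_AB = -64.5 kN.
A_BC = 692.8 mm².
σ_BC = N_BC/A_BC = -64500/692.8 = -93.1 MPa.

-93.1 MPa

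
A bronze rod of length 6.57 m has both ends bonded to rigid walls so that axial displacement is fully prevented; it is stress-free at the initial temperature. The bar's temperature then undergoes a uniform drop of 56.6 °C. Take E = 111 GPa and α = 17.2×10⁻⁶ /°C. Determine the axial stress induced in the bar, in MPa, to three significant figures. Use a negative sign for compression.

108 MPa

Free thermal expansion αLΔT = 17.2e-6 · 6570 · -56.6 = -6.396 mm.
The walls impose strain ε = −(-6.396)/6570 = 9.7352e-04; σ = Eε = 111000 · 9.7352e-04 = 108.1 MPa.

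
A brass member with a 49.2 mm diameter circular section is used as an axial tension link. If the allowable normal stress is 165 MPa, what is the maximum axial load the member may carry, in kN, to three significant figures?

314 kN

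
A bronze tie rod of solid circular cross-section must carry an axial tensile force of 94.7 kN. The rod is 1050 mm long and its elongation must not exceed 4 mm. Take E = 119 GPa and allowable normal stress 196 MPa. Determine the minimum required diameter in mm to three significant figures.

Required area A ≥ P/σ_allow = 94700/196 = 483.2 mm².
For a solid circular section, d ≥ √(4A/π) = 24.8 mm.
Elongation limit: A ≥ PL/(Eδ_allow) = 94700·1050/(119000·4) = 208.9 mm² ⇒ d ≥ 16.31 mm.
The stress limit governs.

24.8 mm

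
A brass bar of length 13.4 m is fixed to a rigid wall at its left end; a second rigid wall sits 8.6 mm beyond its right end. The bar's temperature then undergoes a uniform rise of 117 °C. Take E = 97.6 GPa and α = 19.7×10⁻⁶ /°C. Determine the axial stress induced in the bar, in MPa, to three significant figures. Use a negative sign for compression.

-162 MPa

Free thermal expansion αLΔT = 19.7e-6 · 13400 · 117 = 30.89 mm.
The walls engage after the gap closes; constrained expansion = 30.89 − 8.6 = 22.29 mm.
The walls impose strain ε = −(22.29)/13400 = -1.6631e-03; σ = Eε = 97600 · -1.6631e-03 = -162.3 MPa.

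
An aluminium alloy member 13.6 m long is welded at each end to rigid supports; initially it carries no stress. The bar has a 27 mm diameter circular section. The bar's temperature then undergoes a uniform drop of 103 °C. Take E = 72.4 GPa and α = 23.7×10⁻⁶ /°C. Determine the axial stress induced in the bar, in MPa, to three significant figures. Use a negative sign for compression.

177 MPa

Free thermal expansion αLΔT = 23.7e-6 · 13600 · -103 = -33.2 mm.
The walls impose strain ε = −(-33.2)/13600 = 2.4411e-03; σ = Eε = 72400 · 2.4411e-03 = 176.7 MPa.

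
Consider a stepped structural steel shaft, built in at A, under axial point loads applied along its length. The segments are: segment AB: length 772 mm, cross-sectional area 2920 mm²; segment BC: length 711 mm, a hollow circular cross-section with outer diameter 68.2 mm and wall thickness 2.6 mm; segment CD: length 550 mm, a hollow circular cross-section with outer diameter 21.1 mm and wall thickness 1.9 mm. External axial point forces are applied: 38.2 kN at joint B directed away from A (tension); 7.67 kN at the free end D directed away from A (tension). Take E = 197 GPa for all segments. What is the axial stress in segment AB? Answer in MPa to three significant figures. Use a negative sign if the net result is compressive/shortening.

15.7 MPa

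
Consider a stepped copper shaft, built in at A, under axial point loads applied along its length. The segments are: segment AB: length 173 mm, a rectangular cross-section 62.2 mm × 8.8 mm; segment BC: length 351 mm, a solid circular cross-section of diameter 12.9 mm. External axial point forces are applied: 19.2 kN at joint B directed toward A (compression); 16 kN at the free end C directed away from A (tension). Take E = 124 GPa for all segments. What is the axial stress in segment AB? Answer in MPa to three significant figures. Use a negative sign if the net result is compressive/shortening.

-5.85 MPa

Internal axial forces (sectioning from the free end, tension +): N_BC = 16 kN, N_AB = -3.2 kN.
A_AB = 547.4 mm².
σ_AB = N_AB/A_AB = -3200/547.4 = -5.846 MPa.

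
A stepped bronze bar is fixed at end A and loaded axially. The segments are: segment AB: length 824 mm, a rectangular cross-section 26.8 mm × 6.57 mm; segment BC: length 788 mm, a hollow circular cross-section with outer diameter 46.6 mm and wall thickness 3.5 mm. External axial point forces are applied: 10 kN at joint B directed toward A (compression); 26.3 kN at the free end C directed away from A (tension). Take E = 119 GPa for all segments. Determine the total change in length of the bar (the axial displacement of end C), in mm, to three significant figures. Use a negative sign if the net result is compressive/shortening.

1.01 mm

Internal axial forces (sectioning from the free end, tension +): N_BC = 26.3 kN, N_AB = 16.3 kN.
A_AB = 176.1 mm².
A_BC = 473.9 mm².
δ_AB = 16300·824/(176.1·119000) = 0.641 mm
δ_BC = 26300·788/(473.9·119000) = 0.3675 mm
δ = Σδ_i = 1.008 mm.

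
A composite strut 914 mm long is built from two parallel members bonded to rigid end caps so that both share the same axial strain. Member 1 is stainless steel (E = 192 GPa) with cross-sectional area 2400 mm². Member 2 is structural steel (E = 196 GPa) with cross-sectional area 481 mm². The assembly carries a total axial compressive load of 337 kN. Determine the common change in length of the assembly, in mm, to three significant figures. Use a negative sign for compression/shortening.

-0.555 mm

Equal strain + equilibrium ⇒ each member carries load in proportion to AE: A₁E₁ = 460800000 N, A₂E₂ = 94280000 N, ΣAE = 555100000 N.
δ = PL/ΣAE = -337000·914/555100000 = -0.5549 mm.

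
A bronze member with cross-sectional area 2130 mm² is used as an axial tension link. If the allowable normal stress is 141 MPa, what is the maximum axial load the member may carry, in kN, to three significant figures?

300 kN

P_max = σ_allow · A = 141 · 2130 = 300300 N = 300.3 kN.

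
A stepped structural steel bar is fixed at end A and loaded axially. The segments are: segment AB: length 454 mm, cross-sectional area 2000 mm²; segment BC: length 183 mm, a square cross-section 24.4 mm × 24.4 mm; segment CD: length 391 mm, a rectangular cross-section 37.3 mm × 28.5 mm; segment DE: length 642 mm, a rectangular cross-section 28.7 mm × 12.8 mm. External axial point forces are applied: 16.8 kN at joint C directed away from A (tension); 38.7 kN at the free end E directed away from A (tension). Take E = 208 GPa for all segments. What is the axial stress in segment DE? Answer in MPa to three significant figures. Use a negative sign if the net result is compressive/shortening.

Internal axial forces (sectioning from the free end, tension +): N_DE = 38.7 kN, N_CD = 38.7 kN, N_BC = 55.5 kN, N_AB = 55.5 kN.
A_DE = 367.4 mm².
σ_DE = N_DE/A_DE = 38700/367.4 = 105.3 MPa.

105 MPa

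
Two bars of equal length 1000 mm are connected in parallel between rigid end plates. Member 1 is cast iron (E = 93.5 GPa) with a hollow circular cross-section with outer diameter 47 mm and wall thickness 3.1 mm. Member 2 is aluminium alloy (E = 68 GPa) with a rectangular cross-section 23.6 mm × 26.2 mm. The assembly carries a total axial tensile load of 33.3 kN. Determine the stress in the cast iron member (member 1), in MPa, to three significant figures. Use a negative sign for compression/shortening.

A_1 = 427.5 mm².
A_2 = 618.3 mm².
Equal strain + equilibrium ⇒ each member carries load in proportion to AE: A₁E₁ = 39970000 N, A₂E₂ = 42050000 N, ΣAE = 82020000 N.
σ₁ = P·E₁/ΣAE = 33300·93500/82020000 = 37.96 MPa.

38.0 MPa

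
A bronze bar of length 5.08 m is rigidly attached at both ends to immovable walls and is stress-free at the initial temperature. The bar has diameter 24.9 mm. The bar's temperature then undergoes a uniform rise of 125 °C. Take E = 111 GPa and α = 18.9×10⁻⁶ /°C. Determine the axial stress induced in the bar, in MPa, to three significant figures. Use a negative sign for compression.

-262 MPa

Free thermal expansion αLΔT = 18.9e-6 · 5080 · 125 = 12 mm.
The walls impose strain ε = −(12)/5080 = -2.3625e-03; σ = Eε = 111000 · -2.3625e-03 = -262.2 MPa.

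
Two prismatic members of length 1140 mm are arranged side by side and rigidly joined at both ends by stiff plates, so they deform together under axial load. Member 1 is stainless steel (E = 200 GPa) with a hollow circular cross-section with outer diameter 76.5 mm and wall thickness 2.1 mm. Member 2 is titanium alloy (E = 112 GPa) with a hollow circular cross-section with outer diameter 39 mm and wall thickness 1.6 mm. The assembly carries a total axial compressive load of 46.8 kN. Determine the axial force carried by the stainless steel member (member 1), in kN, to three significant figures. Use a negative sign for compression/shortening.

-38.5 kN

A_1 = 490.8 mm².
A_2 = 188 mm².
Equal strain + equilibrium ⇒ each member carries load in proportion to AE: A₁E₁ = 98170000 N, A₂E₂ = 21060000 N, ΣAE = 119200000 N.
F₁ = P·A₁E₁/ΣAE = -46800·98170000/119200000 = -38540 N.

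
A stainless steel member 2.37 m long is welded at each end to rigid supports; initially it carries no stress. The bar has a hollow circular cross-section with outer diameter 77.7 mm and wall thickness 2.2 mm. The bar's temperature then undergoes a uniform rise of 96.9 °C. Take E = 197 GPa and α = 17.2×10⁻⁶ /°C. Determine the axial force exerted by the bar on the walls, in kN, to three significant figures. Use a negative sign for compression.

-171 kN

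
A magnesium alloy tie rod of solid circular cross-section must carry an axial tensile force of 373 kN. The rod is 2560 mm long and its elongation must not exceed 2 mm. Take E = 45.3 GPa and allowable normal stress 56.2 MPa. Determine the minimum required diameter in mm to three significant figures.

Required area A ≥ P/σ_allow = 373000/56.2 = 6637 mm².
For a solid circular section, d ≥ √(4A/π) = 91.93 mm.
Elongation limit: A ≥ PL/(Eδ_allow) = 373000·2560/(45300·2) = 10540 mm² ⇒ d ≥ 115.8 mm.
The elongation limit governs.

116 mm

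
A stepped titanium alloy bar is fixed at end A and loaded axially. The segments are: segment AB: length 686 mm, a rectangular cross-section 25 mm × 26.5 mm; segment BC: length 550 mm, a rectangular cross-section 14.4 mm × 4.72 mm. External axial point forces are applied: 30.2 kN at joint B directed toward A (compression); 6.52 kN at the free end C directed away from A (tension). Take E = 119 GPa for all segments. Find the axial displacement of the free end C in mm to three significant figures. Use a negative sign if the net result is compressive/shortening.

Internal axial forces (sectioning from the free end, tension +): N_BC = 6.52 kN, N_AB = -23.68 kN.
A_AB = 662.5 mm².
A_BC = 67.97 mm².
δ_AB = -23680·686/(662.5·119000) = -0.2061 mm
δ_BC = 6520·550/(67.97·119000) = 0.4434 mm
δ = Σδ_i = 0.2373 mm.

0.237 mm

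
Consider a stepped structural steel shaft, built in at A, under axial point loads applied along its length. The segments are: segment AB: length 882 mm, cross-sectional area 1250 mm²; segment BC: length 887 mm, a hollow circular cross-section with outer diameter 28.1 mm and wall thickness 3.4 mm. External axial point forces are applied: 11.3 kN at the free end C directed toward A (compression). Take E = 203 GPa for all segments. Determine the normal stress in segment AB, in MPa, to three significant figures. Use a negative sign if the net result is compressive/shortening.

-9.04 MPa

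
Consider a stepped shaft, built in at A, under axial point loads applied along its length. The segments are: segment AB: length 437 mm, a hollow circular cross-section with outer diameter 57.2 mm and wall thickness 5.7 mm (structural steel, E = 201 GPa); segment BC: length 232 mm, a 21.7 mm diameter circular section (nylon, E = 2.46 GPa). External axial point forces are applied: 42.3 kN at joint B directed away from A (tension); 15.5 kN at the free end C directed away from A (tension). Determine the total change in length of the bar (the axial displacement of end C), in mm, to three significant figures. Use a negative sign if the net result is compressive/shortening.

Internal axial forces (sectioning from the free end, tension +): N_BC = 15.5 kN, N_AB = 57.8 kN.
A_AB = 922.2 mm².
A_BC = 369.8 mm².
δ_AB = 57800·437/(922.2·201000) = 0.1363 mm
δ_BC = 15500·232/(369.8·2460) = 3.953 mm
δ = Σδ_i = 4.089 mm.

4.09 mm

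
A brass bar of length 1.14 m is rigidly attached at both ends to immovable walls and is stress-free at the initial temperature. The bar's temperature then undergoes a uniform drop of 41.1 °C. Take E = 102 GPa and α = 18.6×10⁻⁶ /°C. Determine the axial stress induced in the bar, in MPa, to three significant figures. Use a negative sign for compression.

Free thermal expansion αLΔT = 18.6e-6 · 1140 · -41.1 = -0.8715 mm.
The walls impose strain ε = −(-0.8715)/1140 = 7.6446e-04; σ = Eε = 102000 · 7.6446e-04 = 77.97 MPa.

78.0 MPa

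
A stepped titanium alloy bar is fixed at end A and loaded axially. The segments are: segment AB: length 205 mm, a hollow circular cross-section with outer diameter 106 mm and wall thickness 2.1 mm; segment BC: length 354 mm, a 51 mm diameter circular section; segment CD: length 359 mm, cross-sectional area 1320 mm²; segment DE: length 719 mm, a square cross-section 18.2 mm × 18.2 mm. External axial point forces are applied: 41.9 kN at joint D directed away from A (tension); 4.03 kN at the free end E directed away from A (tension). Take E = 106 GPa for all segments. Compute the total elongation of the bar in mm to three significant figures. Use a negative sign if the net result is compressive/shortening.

0.405 mm

Internal axial forces (sectioning from the free end, tension +): N_DE = 4.03 kN, N_CD = 45.93 kN, N_BC = 45.93 kN, N_AB = 45.93 kN.
A_AB = 685.5 mm².
A_BC = 2043 mm².
A_DE = 331.2 mm².
δ_AB = 45930·205/(685.5·106000) = 0.1296 mm
δ_BC = 45930·354/(2043·106000) = 0.07509 mm
δ_CD = 45930·359/(1320·106000) = 0.1178 mm
δ_DE = 4030·719/(331.2·106000) = 0.08252 mm
δ = Σδ_i = 0.405 mm.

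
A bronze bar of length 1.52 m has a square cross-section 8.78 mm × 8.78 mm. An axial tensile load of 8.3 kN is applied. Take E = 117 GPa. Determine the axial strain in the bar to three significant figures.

9.20e-04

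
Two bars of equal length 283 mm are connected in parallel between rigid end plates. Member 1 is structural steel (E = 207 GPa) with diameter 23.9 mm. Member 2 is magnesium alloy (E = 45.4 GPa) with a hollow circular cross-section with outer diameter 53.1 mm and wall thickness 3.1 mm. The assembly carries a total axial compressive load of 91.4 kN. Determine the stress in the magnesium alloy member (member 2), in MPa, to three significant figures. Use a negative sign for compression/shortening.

-36.1 MPa

A_1 = 448.6 mm².
A_2 = 486.9 mm².
Equal strain + equilibrium ⇒ each member carries load in proportion to AE: A₁E₁ = 92870000 N, A₂E₂ = 22110000 N, ΣAE = 115000000 N.
σ₂ = P·E₂/ΣAE = -91400·45400/115000000 = -36.09 MPa.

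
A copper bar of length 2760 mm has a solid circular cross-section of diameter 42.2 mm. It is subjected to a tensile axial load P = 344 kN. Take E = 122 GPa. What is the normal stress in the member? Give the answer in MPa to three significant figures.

A = 1399 mm².
σ = N/A = 344000/1399 = 245.9 MPa.

246 MPa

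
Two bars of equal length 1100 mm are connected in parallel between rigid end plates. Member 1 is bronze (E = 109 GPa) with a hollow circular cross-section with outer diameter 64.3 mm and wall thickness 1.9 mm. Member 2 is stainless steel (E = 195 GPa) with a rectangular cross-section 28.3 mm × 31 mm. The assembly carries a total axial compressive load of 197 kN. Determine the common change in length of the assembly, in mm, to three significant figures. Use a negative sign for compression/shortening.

-1.02 mm

A_1 = 372.5 mm².
A_2 = 877.3 mm².
Equal strain + equilibrium ⇒ each member carries load in proportion to AE: A₁E₁ = 40600000 N, A₂E₂ = 171100000 N, ΣAE = 211700000 N.
δ = PL/ΣAE = -197000·1100/211700000 = -1.024 mm.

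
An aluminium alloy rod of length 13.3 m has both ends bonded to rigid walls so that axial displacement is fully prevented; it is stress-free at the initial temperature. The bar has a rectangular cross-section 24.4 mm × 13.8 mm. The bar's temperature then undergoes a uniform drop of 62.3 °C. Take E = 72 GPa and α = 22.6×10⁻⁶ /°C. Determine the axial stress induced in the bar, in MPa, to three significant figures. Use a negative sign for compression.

Free thermal expansion αLΔT = 22.6e-6 · 13300 · -62.3 = -18.73 mm.
The walls impose strain ε = −(-18.73)/13300 = 1.4080e-03; σ = Eε = 72000 · 1.4080e-03 = 101.4 MPa.

101 MPa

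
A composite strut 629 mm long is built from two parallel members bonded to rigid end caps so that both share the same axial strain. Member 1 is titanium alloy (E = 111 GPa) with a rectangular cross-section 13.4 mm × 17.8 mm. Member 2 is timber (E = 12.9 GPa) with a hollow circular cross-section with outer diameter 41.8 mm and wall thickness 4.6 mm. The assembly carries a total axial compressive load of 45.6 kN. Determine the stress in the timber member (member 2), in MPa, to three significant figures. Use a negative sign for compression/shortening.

-17.6 MPa

A_1 = 238.5 mm².
A_2 = 537.6 mm².
Equal strain + equilibrium ⇒ each member carries load in proportion to AE: A₁E₁ = 26480000 N, A₂E₂ = 6935000 N, ΣAE = 33410000 N.
σ₂ = P·E₂/ΣAE = -45600·12900/33410000 = -17.61 MPa.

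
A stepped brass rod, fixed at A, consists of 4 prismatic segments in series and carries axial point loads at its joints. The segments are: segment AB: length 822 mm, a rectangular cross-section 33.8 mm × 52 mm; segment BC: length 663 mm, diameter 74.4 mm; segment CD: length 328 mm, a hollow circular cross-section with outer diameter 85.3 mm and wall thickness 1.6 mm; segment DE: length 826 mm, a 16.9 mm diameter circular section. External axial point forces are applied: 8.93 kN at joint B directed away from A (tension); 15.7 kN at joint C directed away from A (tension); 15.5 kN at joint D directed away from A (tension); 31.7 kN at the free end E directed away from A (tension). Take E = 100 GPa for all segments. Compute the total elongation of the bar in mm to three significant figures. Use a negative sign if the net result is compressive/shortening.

1.97 mm

Internal axial forces (sectioning from the free end, tension +): N_DE = 31.7 kN, N_CD = 47.2 kN, N_BC = 62.9 kN, N_AB = 71.83 kN.
A_AB = 1758 mm².
A_BC = 4347 mm².
A_CD = 420.7 mm².
A_DE = 224.3 mm².
δ_AB = 71830·822/(1758·100000) = 0.3359 mm
δ_BC = 62900·663/(4347·100000) = 0.09592 mm
δ_CD = 47200·328/(420.7·100000) = 0.368 mm
δ_DE = 31700·826/(224.3·100000) = 1.167 mm
δ = Σδ_i = 1.967 mm.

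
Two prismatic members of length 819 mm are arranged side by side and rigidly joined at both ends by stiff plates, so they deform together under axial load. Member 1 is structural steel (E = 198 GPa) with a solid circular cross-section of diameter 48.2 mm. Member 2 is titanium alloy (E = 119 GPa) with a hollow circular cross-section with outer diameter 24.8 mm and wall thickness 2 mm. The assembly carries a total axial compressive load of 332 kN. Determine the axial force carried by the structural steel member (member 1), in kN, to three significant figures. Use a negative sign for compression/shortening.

-317 kN

A_1 = 1825 mm².
A_2 = 143.3 mm².
Equal strain + equilibrium ⇒ each member carries load in proportion to AE: A₁E₁ = 361300000 N, A₂E₂ = 17050000 N, ΣAE = 378300000 N.
F₁ = P·A₁E₁/ΣAE = -332000·361300000/378300000 = -317000 N.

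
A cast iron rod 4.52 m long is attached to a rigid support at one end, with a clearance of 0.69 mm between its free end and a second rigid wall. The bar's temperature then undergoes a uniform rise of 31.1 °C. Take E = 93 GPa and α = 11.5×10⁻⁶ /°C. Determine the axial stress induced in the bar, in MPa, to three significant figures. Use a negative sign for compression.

Free thermal expansion αLΔT = 11.5e-6 · 4520 · 31.1 = 1.617 mm.
The walls engage after the gap closes; constrained expansion = 1.617 − 0.69 = 0.9266 mm.
The walls impose strain ε = −(0.9266)/4520 = -2.0500e-04; σ = Eε = 93000 · -2.0500e-04 = -19.06 MPa.

-19.1 MPa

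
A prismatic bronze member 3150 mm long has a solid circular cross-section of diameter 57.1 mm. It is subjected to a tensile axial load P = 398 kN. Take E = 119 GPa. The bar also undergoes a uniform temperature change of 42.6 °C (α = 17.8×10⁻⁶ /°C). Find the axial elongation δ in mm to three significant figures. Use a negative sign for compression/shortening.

A = 2561 mm².
δ_mech = NL/(AE) = 398000·3150/(2561·119000) = 4.114 mm.
δ_thermal = αLΔT = 17.8e-6·3150·42.6 = 2.389 mm.
δ = δ_mech + δ_thermal = 6.503 mm.

6.50 mm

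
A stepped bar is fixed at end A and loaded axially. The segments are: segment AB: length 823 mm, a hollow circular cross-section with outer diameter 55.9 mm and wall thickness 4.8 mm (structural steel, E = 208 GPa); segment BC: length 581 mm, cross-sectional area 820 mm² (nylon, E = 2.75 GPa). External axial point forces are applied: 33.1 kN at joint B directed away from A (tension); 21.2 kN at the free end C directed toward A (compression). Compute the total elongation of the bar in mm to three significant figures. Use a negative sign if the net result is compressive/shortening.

-5.40 mm

Internal axial forces (sectioning from the free end, tension +): N_BC = -21.2 kN, N_AB = 11.9 kN.
A_AB = 770.6 mm².
δ_AB = 11900·823/(770.6·208000) = 0.0611 mm
δ_BC = -21200·581/(820·2750) = -5.462 mm
δ = Σδ_i = -5.401 mm.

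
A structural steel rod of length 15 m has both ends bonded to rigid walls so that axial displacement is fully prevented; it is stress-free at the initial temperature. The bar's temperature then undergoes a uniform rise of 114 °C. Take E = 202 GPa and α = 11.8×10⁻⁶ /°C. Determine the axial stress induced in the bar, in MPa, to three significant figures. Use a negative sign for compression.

-272 MPa

Free thermal expansion αLΔT = 11.8e-6 · 15000 · 114 = 20.18 mm.
The walls impose strain ε = −(20.18)/15000 = -1.3452e-03; σ = Eε = 202000 · -1.3452e-03 = -271.7 MPa.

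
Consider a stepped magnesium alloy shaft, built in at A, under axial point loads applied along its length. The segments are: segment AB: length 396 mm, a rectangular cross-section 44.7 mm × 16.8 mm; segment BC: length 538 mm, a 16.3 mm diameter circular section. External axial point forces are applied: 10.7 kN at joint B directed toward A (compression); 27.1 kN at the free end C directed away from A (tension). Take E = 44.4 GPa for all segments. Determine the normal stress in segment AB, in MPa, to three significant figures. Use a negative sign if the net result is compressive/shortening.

Internal axial forces (sectioning from the free end, tension +): N_BC = 27.1 kN, N_AB = 16.4 kN.
A_AB = 751 mm².
σ_AB = N_AB/A_AB = 16400/751 = 21.84 MPa.

21.8 MPa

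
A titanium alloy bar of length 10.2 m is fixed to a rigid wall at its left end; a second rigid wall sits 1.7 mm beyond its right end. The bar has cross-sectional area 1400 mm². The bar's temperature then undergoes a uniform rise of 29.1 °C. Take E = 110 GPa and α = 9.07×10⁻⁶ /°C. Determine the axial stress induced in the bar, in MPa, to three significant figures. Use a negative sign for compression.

Free thermal expansion αLΔT = 9.07e-6 · 10200 · 29.1 = 2.692 mm.
The walls engage after the gap closes; constrained expansion = 2.692 − 1.7 = 0.9922 mm.
The walls impose strain ε = −(0.9922)/10200 = -9.7270e-05; σ = Eε = 110000 · -9.7270e-05 = -10.7 MPa.

-10.7 MPa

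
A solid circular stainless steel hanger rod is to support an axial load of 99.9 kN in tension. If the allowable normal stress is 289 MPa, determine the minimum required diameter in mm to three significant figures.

Required area A ≥ P/σ_allow = 99900/289 = 345.7 mm².
For a solid circular section, d ≥ √(4A/π) = 20.98 mm.

21.0 mm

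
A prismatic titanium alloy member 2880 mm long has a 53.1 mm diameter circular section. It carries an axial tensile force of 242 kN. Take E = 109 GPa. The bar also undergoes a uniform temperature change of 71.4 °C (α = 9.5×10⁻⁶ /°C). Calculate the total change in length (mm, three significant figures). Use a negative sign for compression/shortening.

4.84 mm

A = 2215 mm².
δ_mech = NL/(AE) = 242000·2880/(2215·109000) = 2.887 mm.
δ_thermal = αLΔT = 9.5e-6·2880·71.4 = 1.954 mm.
δ = δ_mech + δ_thermal = 4.841 mm.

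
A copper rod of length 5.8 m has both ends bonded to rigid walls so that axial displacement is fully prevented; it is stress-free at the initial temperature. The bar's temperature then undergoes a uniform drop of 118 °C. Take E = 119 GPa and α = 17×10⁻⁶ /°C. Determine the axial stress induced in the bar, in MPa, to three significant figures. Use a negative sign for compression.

239 MPa

Free thermal expansion αLΔT = 17e-6 · 5800 · -118 = -11.63 mm.
The walls impose strain ε = −(-11.63)/5800 = 2.0060e-03; σ = Eε = 119000 · 2.0060e-03 = 238.7 MPa.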